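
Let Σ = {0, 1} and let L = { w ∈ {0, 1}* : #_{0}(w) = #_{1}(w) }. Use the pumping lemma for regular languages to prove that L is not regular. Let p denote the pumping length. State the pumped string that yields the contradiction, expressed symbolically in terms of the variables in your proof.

0^{p+k} 1^p

Assume L is regular; let p be its pumping constant.
Choose w = 0^p 1^p ∈ L with |w| = 2p ≥ p.
The pumping lemma gives a decomposition w = xyz where |xy| ≤ p and |y| ≥ 1.
Because |xy| ≤ p and w begins with p copies of 0, we have y = 0^k with 1 ≤ k ≤ p.
Pump with i = 2: xy^2z = 0^{p+k} 1^p has p+k occurrences of 0 but only p of 1. Since k ≥ 1 the counts differ, so xy^2z ∉ L.
This contradicts the pumping lemma, so L is not regular.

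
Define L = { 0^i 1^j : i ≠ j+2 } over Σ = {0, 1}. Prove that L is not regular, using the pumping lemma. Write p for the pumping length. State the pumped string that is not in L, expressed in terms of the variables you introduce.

0^{p+p!} 1^{p+p!-2}

Toward a contradiction, assume L is regular with pumping length p.
Choose w = 0^p 1^{p+p!-2}. Since p ≠ (p+p!-2)+2 = p+p!, w ∈ L; and |w| ≥ p.
By the pumping lemma, w = xyz with |xy| ≤ p and y is nonempty.
Since the first p symbols of w are all 0's and |xy| ≤ p, y lies entirely in the leading 0-block: y = 0^k for some k with 1 ≤ k ≤ p.
Since 1 ≤ k ≤ p, k divides p!; set t = 1 + p!/k. Then xy^t z has p + (p!/k)·k = p + p! copies of 0. Now the 0-count is p+p! and (1-count)+2 = (p+p!-2)+2 = p+p!, so i ≠ j+2 fails. So xy^t z = 0^{p+p!} 1^{p+p!-2} ∉ L.
Contradiction. Therefore L is not regular.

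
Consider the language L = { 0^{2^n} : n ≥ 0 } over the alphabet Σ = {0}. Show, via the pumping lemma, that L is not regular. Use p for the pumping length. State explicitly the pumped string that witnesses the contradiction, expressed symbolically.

0^{2^p+k}

Assume L is regular. Let p be the pumping length given by the pumping lemma.
Take w = 0^{2^p} ∈ L with |w| = 2^p ≥ p.
By the pumping lemma, w = xyz with |xy| ≤ p and |y| > 0.
Then y = 0^k for some k with 1 ≤ k ≤ p.
Pump with i = 2: xy^2z = 0^{2^p+k}. Since 1 ≤ k ≤ p < 2^p, we have 2^p < 2^p+k < 2^{p+1}, so 2^p+k is not a power of 2. So xy^2z ∉ L.
This contradicts the pumping lemma, so L is not regular.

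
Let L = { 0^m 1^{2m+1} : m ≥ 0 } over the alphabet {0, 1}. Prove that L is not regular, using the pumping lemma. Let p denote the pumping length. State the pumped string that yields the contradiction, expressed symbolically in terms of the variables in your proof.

Toward a contradiction, assume L is regular with pumping length p.
Take w = 0^p 1^{2p+1}. Then w ∈ L and |w| = 3p+1 ≥ p.
The pumping lemma gives a decomposition w = xyz where |xy| ≤ p and |y| ≥ 1.
Since the first p symbols of w are all 0's and |xy| ≤ p, y lies entirely in the leading 0-block: y = 0^k for some k with 1 ≤ k ≤ p.
Pump with i = 2: xy^2z = 0^{p+k} 1^{2p+1}. For this to lie in L we would need 2p+1 = 2(p+k)+1, which forces k = 0. But k ≥ 1, so xy^2z ∉ L.
This contradicts the pumping lemma, so L is not regular.

0^{p+k} 1^{2p+1}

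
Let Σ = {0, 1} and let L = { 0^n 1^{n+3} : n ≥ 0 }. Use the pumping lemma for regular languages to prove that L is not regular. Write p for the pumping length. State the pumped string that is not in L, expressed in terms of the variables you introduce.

Assume L is regular. Let p be the pumping length given by the pumping lemma.
Let w = 0^p 1^{p+3} ∈ L; note |w| = 2p+3 ≥ p.
Write w = xyz as guaranteed by the lemma, with |xy| ≤ p and y is nonempty.
Since the first p symbols of w are all 0's and |xy| ≤ p, y lies entirely in the leading 0-block: y = 0^k for some k with 1 ≤ k ≤ p.
Pump with i = 2: xy^2z = 0^{p+k} 1^{p+3}. For this to lie in L we would need p+3 = (p+k)+3, which forces k = 0. But k ≥ 1, so xy^2z ∉ L.
Contradiction. Therefore L is not regular.

0^{p+k} 1^{p+3}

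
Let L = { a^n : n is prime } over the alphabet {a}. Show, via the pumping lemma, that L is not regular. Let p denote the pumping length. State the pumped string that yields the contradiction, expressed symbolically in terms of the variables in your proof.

Assume L is regular; let p be its pumping constant.
Let q be a prime with q ≥ p+2 (infinitely many primes exist), and take w = a^q ∈ L with |w| = q ≥ p.
Write w = xyz as guaranteed by the lemma, with |xy| ≤ p and y is nonempty.
Then y = a^k for some k with 1 ≤ k ≤ p.
Since 1 ≤ k ≤ p, |xz| = q-k. Pump with i = q+1: |xy^{q+1}z| = (q-k)+(q+1)k = q+qk = q(1+k), which is composite (both factors ≥ 2). So xy^{q+1}z = a^{q(1+k)} ∉ L.
This contradicts the pumping lemma, so L is not regular.

a^{q(1+k)}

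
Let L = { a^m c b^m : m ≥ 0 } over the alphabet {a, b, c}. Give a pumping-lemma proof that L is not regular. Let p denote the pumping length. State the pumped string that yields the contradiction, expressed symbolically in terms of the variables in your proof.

a^{p+k} c b^p

Assume L is regular. Let p be the pumping length given by the pumping lemma.
Take w = a^p c b^p ∈ L with |w| = 2p+1 ≥ p.
The pumping lemma gives a decomposition w = xyz where |xy| ≤ p and |y| ≥ 1.
Because |xy| ≤ p and w begins with p copies of a, we have y = a^k with 1 ≤ k ≤ p.
Pump with i = 2: xy^2z = a^{p+k} c b^p, which would require p+k = p. But k ≥ 1, so xy^2z ∉ L.
This is a contradiction; hence L is not regular.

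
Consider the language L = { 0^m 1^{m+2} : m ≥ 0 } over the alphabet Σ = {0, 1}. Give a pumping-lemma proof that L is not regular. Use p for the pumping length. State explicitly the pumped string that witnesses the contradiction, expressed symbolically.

Assume L is regular; let p be its pumping constant.
Take w = 0^p 1^{p+2}. Then w ∈ L and |w| = 2p+2 ≥ p.
Write w = xyz as guaranteed by the lemma, with |xy| ≤ p and |y| > 0.
Since the first p symbols of w are all 0's and |xy| ≤ p, y lies entirely in the leading 0-block: y = 0^k for some k with 1 ≤ k ≤ p.
Pump with i = 2: xy^2z = 0^{p+k} 1^{p+2}. For this to lie in L we would need p+2 = (p+k)+2, which forces k = 0. But k ≥ 1, so xy^2z ∉ L.
This contradicts the pumping lemma, so L is not regular.

0^{p+k} 1^{p+2}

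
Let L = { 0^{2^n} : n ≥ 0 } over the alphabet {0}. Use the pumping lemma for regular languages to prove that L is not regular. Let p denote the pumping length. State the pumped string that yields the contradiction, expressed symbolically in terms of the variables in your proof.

0^{2^p+k}

Suppose for contradiction that L is regular, and let p be the pumping length.
Take w = 0^{2^p} ∈ L with |w| = 2^p ≥ p.
Write w = xyz as guaranteed by the lemma, with |xy| ≤ p and y is nonempty.
Then y = 0^k for some k with 1 ≤ k ≤ p.
Pump with i = 2: xy^2z = 0^{2^p+k}. Since 1 ≤ k ≤ p < 2^p, we have 2^p < 2^p+k < 2^{p+1}, so 2^p+k is not a power of 2. So xy^2z ∉ L.
This is a contradiction; hence L is not regular.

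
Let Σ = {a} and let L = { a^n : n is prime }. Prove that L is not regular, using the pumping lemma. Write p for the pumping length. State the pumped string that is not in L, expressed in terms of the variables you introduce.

Toward a contradiction, assume L is regular with pumping length p.
Let q be a prime with q ≥ p+2 (infinitely many primes exist), and take w = a^q ∈ L with |w| = q ≥ p.
By the pumping lemma, w = xyz with |xy| ≤ p and |y| > 0.
Then y = a^k for some k with 1 ≤ k ≤ p.
Since 1 ≤ k ≤ p, |xz| = q-k. Pump with i = q+1: |xy^{q+1}z| = (q-k)+(q+1)k = q+qk = q(1+k), which is composite (both factors ≥ 2). So xy^{q+1}z = a^{q(1+k)} ∉ L.
This contradicts the pumping lemma, so L is not regular.

a^{q(1+k)}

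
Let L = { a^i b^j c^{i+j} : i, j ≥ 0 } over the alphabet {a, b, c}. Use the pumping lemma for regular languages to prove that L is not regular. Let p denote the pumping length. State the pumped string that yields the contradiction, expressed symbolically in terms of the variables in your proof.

a^{p+k} b^p c^{2p}

Suppose for contradiction that L is regular, and let p be the pumping length.
Take w = a^p b^p c^{2p} ∈ L (with i=j=p, i+j=2p), |w| = 4p ≥ p.
Write w = xyz as guaranteed by the lemma, with |xy| ≤ p and |y| ≥ 1.
Since the first p symbols of w are all a's and |xy| ≤ p, y lies entirely in the leading a-block: y = a^k for some k with 1 ≤ k ≤ p.
Consider xy^2z = a^{p+k} b^p c^{2p}. Now the a- and b-counts sum to 2p+k, but the c-count is 2p ≠ 2p+k. So xy^2z ∉ L.
This contradicts the pumping lemma, so L is not regular.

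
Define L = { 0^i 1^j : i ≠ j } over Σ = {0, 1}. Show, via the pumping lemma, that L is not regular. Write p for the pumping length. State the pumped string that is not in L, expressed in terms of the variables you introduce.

Suppose for contradiction that L is regular, and let p be the pumping length.
Choose w = 0^p 1^{p+p!}. Since p ≠ p+p!, w ∈ L; and |w| ≥ p.
The pumping lemma gives a decomposition w = xyz where |xy| ≤ p and |y| ≥ 1.
Because |xy| ≤ p and w begins with p copies of 0, we have y = 0^k with 1 ≤ k ≤ p.
Since 1 ≤ k ≤ p, k divides p!; set t = 1 + p!/k. Then xy^t z has p + (p!/k)·k = p + p! copies of 0. Now the 0-count equals the 1-count, so i ≠ j fails. So xy^t z = 0^{p+p!} 1^{p+p!} ∉ L.
Contradiction. Therefore L is not regular.

0^{p+p!} 1^{p+p!}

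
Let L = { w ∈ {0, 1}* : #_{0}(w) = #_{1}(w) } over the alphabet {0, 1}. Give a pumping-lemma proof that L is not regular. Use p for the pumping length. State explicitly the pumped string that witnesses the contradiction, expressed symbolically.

0^{p+k} 1^p

Assume L is regular. Let p be the pumping length given by the pumping lemma.
Choose w = 0^p 1^p ∈ L with |w| = 2p ≥ p.
By the pumping lemma, w = xyz with |xy| ≤ p and |y| ≥ 1.
Since the first p symbols of w are all 0's and |xy| ≤ p, y lies entirely in the leading 0-block: y = 0^k for some k with 1 ≤ k ≤ p.
Pump with i = 2: xy^2z = 0^{p+k} 1^p has p+k occurrences of 0 but only p of 1. Since k ≥ 1 the counts differ, so xy^2z ∉ L.
This contradicts the pumping lemma, so L is not regular.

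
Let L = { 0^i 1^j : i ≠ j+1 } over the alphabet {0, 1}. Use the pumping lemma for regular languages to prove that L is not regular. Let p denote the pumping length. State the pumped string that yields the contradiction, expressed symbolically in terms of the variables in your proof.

Assume L is regular. Let p be the pumping length given by the pumping lemma.
Choose w = 0^p 1^{p+p!-1}. Since p ≠ (p+p!-1)+1 = p+p!, w ∈ L; and |w| ≥ p.
Write w = xyz as guaranteed by the lemma, with |xy| ≤ p and y is nonempty.
The first p characters of w are 0's, so xy (and hence y) consists only of 0's. Write y = 0^k, 1 ≤ k ≤ p.
Since 1 ≤ k ≤ p, k divides p!; set t = 1 + p!/k. Then xy^t z has p + (p!/k)·k = p + p! copies of 0. Now the 0-count is p+p! and (1-count)+1 = (p+p!-1)+1 = p+p!, so i ≠ j+1 fails. So xy^t z = 0^{p+p!} 1^{p+p!-1} ∉ L.
Contradiction. Therefore L is not regular.

0^{p+p!} 1^{p+p!-1}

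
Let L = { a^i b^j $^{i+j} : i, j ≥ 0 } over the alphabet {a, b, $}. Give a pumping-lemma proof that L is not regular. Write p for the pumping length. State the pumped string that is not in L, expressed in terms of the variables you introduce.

a^{p+k} b^p $^{2p}

Toward a contradiction, assume L is regular with pumping length p.
Take w = a^p b^p $^{2p} ∈ L (with i=j=p, i+j=2p), |w| = 4p ≥ p.
Write w = xyz as guaranteed by the lemma, with |xy| ≤ p and |y| > 0.
Because |xy| ≤ p and w begins with p copies of a, we have y = a^k with 1 ≤ k ≤ p.
Consider xy^2z = a^{p+k} b^p $^{2p}. Now the a- and b-counts sum to 2p+k, but the $-count is 2p ≠ 2p+k. So xy^2z ∉ L.
This contradicts the pumping lemma, so L is not regular.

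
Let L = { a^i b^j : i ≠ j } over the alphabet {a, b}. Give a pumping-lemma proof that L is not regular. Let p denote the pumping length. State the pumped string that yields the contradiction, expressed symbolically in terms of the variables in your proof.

Suppose for contradiction that L is regular, and let p be the pumping length.
Choose w = a^p b^{p+p!}. Since p ≠ p+p!, w ∈ L; and |w| ≥ p.
By the pumping lemma, w = xyz with |xy| ≤ p and |y| ≥ 1.
Because |xy| ≤ p and w begins with p copies of a, we have y = a^k with 1 ≤ k ≤ p.
Since 1 ≤ k ≤ p, k divides p!; set t = 1 + p!/k. Then xy^t z has p + (p!/k)·k = p + p! copies of a. Now the a-count equals the b-count, so i ≠ j fails. So xy^t z = a^{p+p!} b^{p+p!} ∉ L.
This contradicts the pumping lemma, so L is not regular.

a^{p+p!} b^{p+p!}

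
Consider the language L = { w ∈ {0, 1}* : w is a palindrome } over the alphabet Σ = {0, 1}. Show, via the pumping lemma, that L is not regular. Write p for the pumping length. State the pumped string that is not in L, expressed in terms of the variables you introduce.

0^{p+k} 1 0^p

Assume L is regular; let p be its pumping constant.
Take w = 0^p 1 0^p, a palindrome of length 2p+1 ≥ p.
Write w = xyz as guaranteed by the lemma, with |xy| ≤ p and |y| ≥ 1.
Because |xy| ≤ p and w begins with p copies of 0, we have y = 0^k with 1 ≤ k ≤ p.
Pump with i = 2: xy^2z = 0^{p+k} 1 0^p. Its reverse is 0^p 1 0^{p+k}, which differs from xy^2z since k ≥ 1. So xy^2z is not a palindrome and xy^2z ∉ L.
Contradiction. Therefore L is not regular.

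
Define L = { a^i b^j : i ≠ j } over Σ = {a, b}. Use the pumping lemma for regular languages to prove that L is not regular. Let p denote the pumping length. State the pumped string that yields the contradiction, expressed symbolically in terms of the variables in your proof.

Assume L is regular. Let p be the pumping length given by the pumping lemma.
Choose w = a^p b^{p+p!}. Since p ≠ p+p!, w ∈ L; and |w| ≥ p.
Write w = xyz as guaranteed by the lemma, with |xy| ≤ p and y is nonempty.
Since the first p symbols of w are all a's and |xy| ≤ p, y lies entirely in the leading a-block: y = a^k for some k with 1 ≤ k ≤ p.
Since 1 ≤ k ≤ p, k divides p!; set t = 1 + p!/k. Then xy^t z has p + (p!/k)·k = p + p! copies of a. Now the a-count equals the b-count, so i ≠ j fails. So xy^t z = a^{p+p!} b^{p+p!} ∉ L.
Contradiction. Therefore L is not regular.

a^{p+p!} b^{p+p!}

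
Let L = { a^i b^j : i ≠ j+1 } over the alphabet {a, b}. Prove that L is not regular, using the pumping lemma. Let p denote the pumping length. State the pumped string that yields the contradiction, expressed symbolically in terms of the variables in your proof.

Toward a contradiction, assume L is regular with pumping length p.
Choose w = a^p b^{p+p!-1}. Since p ≠ (p+p!-1)+1 = p+p!, w ∈ L; and |w| ≥ p.
By the pumping lemma, w = xyz with |xy| ≤ p and y is nonempty.
Because |xy| ≤ p and w begins with p copies of a, we have y = a^k with 1 ≤ k ≤ p.
Since 1 ≤ k ≤ p, k divides p!; set t = 1 + p!/k. Then xy^t z has p + (p!/k)·k = p + p! copies of a. Now the a-count is p+p! and (b-count)+1 = (p+p!-1)+1 = p+p!, so i ≠ j+1 fails. So xy^t z = a^{p+p!} b^{p+p!-1} ∉ L.
This is a contradiction; hence L is not regular.

a^{p+p!} b^{p+p!-1}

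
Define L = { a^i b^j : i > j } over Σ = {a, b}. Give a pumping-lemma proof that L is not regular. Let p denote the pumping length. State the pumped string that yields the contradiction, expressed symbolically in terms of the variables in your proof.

Assume L is regular; let p be its pumping constant.
Choose w = a^{p+1} b^p ∈ L, with |w| = 2p+1 ≥ p.
Write w = xyz as guaranteed by the lemma, with |xy| ≤ p and |y| ≥ 1.
Since the first p symbols of w are all a's and |xy| ≤ p, y lies entirely in the leading a-block: y = a^k for some k with 1 ≤ k ≤ p.
Consider xy^0z = xz = a^{p+1-k} b^p. Since k ≥ 1, the a-count p+1-k is at most p, so i > j fails; thus xz ∉ L.
This contradicts the pumping lemma, so L is not regular.

a^{p+1-k} b^p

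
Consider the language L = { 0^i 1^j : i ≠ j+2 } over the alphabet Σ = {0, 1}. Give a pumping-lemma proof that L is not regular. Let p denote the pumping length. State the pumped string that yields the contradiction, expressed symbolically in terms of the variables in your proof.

Toward a contradiction, assume L is regular with pumping length p.
Choose w = 0^p 1^{p+p!-2}. Since p ≠ (p+p!-2)+2 = p+p!, w ∈ L; and |w| ≥ p.
The pumping lemma gives a decomposition w = xyz where |xy| ≤ p and |y| > 0.
The first p characters of w are 0's, so xy (and hence y) consists only of 0's. Write y = 0^k, 1 ≤ k ≤ p.
Since 1 ≤ k ≤ p, k divides p!; set t = 1 + p!/k. Then xy^t z has p + (p!/k)·k = p + p! copies of 0. Now the 0-count is p+p! and (1-count)+2 = (p+p!-2)+2 = p+p!, so i ≠ j+2 fails. So xy^t z = 0^{p+p!} 1^{p+p!-2} ∉ L.
Contradiction. Therefore L is not regular.

0^{p+p!} 1^{p+p!-2}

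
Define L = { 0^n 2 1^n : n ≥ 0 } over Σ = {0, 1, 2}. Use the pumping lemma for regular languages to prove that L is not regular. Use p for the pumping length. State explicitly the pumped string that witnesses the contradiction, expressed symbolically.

Assume L is regular; let p be its pumping constant.
Take w = 0^p 2 1^p ∈ L with |w| = 2p+1 ≥ p.
By the pumping lemma, w = xyz with |xy| ≤ p and |y| ≥ 1.
The first p characters of w are 0's, so xy (and hence y) consists only of 0's. Write y = 0^k, 1 ≤ k ≤ p.
Pump with i = 2: xy^2z = 0^{p+k} 2 1^p, which would require p+k = p. But k ≥ 1, so xy^2z ∉ L.
This is a contradiction; hence L is not regular.

0^{p+k} 2 1^p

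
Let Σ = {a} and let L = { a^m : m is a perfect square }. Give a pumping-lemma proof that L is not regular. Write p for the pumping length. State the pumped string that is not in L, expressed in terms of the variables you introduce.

Assume L is regular; let p be its pumping constant.
Take w = a^{p²} ∈ L with |w| = p² ≥ p.
By the pumping lemma, w = xyz with |xy| ≤ p and y is nonempty.
Then y = a^k for some k with 1 ≤ k ≤ p.
Pump with i = 2: xy^2z = a^{p²+k}. Since 1 ≤ k ≤ p, p² < p²+k ≤ p²+p < (p+1)², so p²+k lies strictly between consecutive squares and is not a perfect square. So xy^2z ∉ L.
This is a contradiction; hence L is not regular.

a^{p²+k}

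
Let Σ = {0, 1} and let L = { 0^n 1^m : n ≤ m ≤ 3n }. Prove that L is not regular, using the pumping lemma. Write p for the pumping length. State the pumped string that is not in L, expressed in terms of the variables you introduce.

Suppose for contradiction that L is regular, and let p be the pumping length.
Take w = 0^p 1^p ∈ L (since p ≤ p ≤ 3p), with |w| = 2p ≥ p.
By the pumping lemma, w = xyz with |xy| ≤ p and |y| > 0.
Because |xy| ≤ p and w begins with p copies of 0, we have y = 0^k with 1 ≤ k ≤ p.
Pump with i = 2: xy^2z = 0^{p+k} 1^p. Now n = p+k > p = m, so the condition n ≤ m fails. Thus xy^2z ∉ L.
This contradicts the pumping lemma, so L is not regular.

0^{p+k} 1^p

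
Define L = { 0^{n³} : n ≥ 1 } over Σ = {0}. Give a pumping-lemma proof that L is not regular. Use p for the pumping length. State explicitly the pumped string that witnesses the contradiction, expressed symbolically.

0^{p³+k}

Suppose for contradiction that L is regular, and let p be the pumping length.
Take w = 0^{p³} ∈ L with |w| = p³ ≥ p.
By the pumping lemma, w = xyz with |xy| ≤ p and |y| > 0.
Then y = 0^k for some k with 1 ≤ k ≤ p.
Pump with i = 2: xy^2z = 0^{p³+k}. Since 1 ≤ k ≤ p, p³ < p³+k ≤ p³+p < p³+3p²+3p+1 = (p+1)³, so p³+k is not a perfect cube. So xy^2z ∉ L.
Contradiction. Therefore L is not regular.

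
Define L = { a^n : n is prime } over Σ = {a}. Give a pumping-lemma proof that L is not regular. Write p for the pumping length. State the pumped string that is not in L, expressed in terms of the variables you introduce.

a^{q(1+k)}

Assume L is regular; let p be its pumping constant.
Let q be a prime with q ≥ p+2 (infinitely many primes exist), and take w = a^q ∈ L with |w| = q ≥ p.
The pumping lemma gives a decomposition w = xyz where |xy| ≤ p and |y| > 0.
Then y = a^k for some k with 1 ≤ k ≤ p.
Since 1 ≤ k ≤ p, |xz| = q-k. Pump with i = q+1: |xy^{q+1}z| = (q-k)+(q+1)k = q+qk = q(1+k), which is composite (both factors ≥ 2). So xy^{q+1}z = a^{q(1+k)} ∉ L.
This contradicts the pumping lemma, so L is not regular.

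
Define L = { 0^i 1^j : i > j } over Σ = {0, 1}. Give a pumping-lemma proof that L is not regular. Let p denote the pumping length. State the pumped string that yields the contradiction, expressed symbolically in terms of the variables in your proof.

Toward a contradiction, assume L is regular with pumping length p.
Choose w = 0^{p+1} 1^p ∈ L, with |w| = 2p+1 ≥ p.
The pumping lemma gives a decomposition w = xyz where |xy| ≤ p and |y| > 0.
Since the first p symbols of w are all 0's and |xy| ≤ p, y lies entirely in the leading 0-block: y = 0^k for some k with 1 ≤ k ≤ p.
Consider xy^0z = xz = 0^{p+1-k} 1^p. Since k ≥ 1, the 0-count p+1-k is at most p, so i > j fails; thus xz ∉ L.
This is a contradiction; hence L is not regular.

0^{p+1-k} 1^p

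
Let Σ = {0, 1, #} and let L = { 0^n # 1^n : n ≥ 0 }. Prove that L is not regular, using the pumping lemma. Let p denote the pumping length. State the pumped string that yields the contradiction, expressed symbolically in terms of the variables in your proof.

0^{p+k} # 1^p

Assume L is regular; let p be its pumping constant.
Take w = 0^p # 1^p ∈ L with |w| = 2p+1 ≥ p.
The pumping lemma gives a decomposition w = xyz where |xy| ≤ p and y is nonempty.
Because |xy| ≤ p and w begins with p copies of 0, we have y = 0^k with 1 ≤ k ≤ p.
Pump with i = 2: xy^2z = 0^{p+k} # 1^p, which would require p+k = p. But k ≥ 1, so xy^2z ∉ L.
Contradiction. Therefore L is not regular.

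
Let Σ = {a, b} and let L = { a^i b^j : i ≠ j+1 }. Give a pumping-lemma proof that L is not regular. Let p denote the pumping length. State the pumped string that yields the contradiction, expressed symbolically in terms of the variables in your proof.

Assume L is regular. Let p be the pumping length given by the pumping lemma.
Choose w = a^p b^{p+p!-1}. Since p ≠ (p+p!-1)+1 = p+p!, w ∈ L; and |w| ≥ p.
The pumping lemma gives a decomposition w = xyz where |xy| ≤ p and |y| > 0.
The first p characters of w are a's, so xy (and hence y) consists only of a's. Write y = a^k, 1 ≤ k ≤ p.
Since 1 ≤ k ≤ p, k divides p!; set t = 1 + p!/k. Then xy^t z has p + (p!/k)·k = p + p! copies of a. Now the a-count is p+p! and (b-count)+1 = (p+p!-1)+1 = p+p!, so i ≠ j+1 fails. So xy^t z = a^{p+p!} b^{p+p!-1} ∉ L.
This contradicts the pumping lemma, so L is not regular.

a^{p+p!} b^{p+p!-1}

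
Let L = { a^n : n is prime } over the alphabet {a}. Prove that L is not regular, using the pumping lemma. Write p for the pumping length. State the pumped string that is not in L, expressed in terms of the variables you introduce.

Assume L is regular. Let p be the pumping length given by the pumping lemma.
Let q be a prime with q ≥ p+2 (infinitely many primes exist), and take w = a^q ∈ L with |w| = q ≥ p.
The pumping lemma gives a decomposition w = xyz where |xy| ≤ p and y is nonempty.
Then y = a^k for some k with 1 ≤ k ≤ p.
Since 1 ≤ k ≤ p, |xz| = q-k. Pump with i = q+1: |xy^{q+1}z| = (q-k)+(q+1)k = q+qk = q(1+k), which is composite (both factors ≥ 2). So xy^{q+1}z = a^{q(1+k)} ∉ L.
This contradicts the pumping lemma, so L is not regular.

a^{q(1+k)}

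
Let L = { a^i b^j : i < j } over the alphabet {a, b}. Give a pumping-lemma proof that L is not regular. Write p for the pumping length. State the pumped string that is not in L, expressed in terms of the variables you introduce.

a^{p+k} b^{p+1}

Assume L is regular. Let p be the pumping length given by the pumping lemma.
Choose w = a^p b^{p+1} ∈ L, with |w| = 2p+1 ≥ p.
The pumping lemma gives a decomposition w = xyz where |xy| ≤ p and |y| > 0.
The first p characters of w are a's, so xy (and hence y) consists only of a's. Write y = a^k, 1 ≤ k ≤ p.
Consider xy^2z = a^{p+k} b^{p+1}. Since k ≥ 1, the a-count p+k is at least p+1, so i < j fails; thus xy^2z ∉ L.
This contradicts the pumping lemma, so L is not regular.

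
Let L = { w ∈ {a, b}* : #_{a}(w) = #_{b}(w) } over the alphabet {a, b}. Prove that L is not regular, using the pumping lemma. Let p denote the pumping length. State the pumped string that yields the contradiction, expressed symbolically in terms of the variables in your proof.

a^{p+k} b^p

Assume L is regular. Let p be the pumping length given by the pumping lemma.
Choose w = a^p b^p ∈ L with |w| = 2p ≥ p.
By the pumping lemma, w = xyz with |xy| ≤ p and |y| > 0.
The first p characters of w are a's, so xy (and hence y) consists only of a's. Write y = a^k, 1 ≤ k ≤ p.
Pump with i = 2: xy^2z = a^{p+k} b^p has p+k occurrences of a but only p of b. Since k ≥ 1 the counts differ, so xy^2z ∉ L.
This is a contradiction; hence L is not regular.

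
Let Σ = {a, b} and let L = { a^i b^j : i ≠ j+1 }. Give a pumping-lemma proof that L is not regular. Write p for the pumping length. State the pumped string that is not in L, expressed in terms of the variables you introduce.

a^{p+p!} b^{p+p!-1}

Suppose for contradiction that L is regular, and let p be the pumping length.
Choose w = a^p b^{p+p!-1}. Since p ≠ (p+p!-1)+1 = p+p!, w ∈ L; and |w| ≥ p.
The pumping lemma gives a decomposition w = xyz where |xy| ≤ p and |y| > 0.
Because |xy| ≤ p and w begins with p copies of a, we have y = a^k with 1 ≤ k ≤ p.
Since 1 ≤ k ≤ p, k divides p!; set t = 1 + p!/k. Then xy^t z has p + (p!/k)·k = p + p! copies of a. Now the a-count is p+p! and (b-count)+1 = (p+p!-1)+1 = p+p!, so i ≠ j+1 fails. So xy^t z = a^{p+p!} b^{p+p!-1} ∉ L.
This contradicts the pumping lemma, so L is not regular.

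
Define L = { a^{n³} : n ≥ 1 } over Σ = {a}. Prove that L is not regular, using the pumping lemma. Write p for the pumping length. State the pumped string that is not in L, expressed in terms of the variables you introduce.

a^{p³+k}

Assume L is regular; let p be its pumping constant.
Take w = a^{p³} ∈ L with |w| = p³ ≥ p.
Write w = xyz as guaranteed by the lemma, with |xy| ≤ p and y is nonempty.
Then y = a^k for some k with 1 ≤ k ≤ p.
Pump with i = 2: xy^2z = a^{p³+k}. Since 1 ≤ k ≤ p, p³ < p³+k ≤ p³+p < p³+3p²+3p+1 = (p+1)³, so p³+k is not a perfect cube. So xy^2z ∉ L.
This contradicts the pumping lemma, so L is not regular.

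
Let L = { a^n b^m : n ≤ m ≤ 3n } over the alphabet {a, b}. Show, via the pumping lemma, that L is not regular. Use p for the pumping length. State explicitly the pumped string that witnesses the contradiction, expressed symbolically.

a^{p+k} b^p

Toward a contradiction, assume L is regular with pumping length p.
Take w = a^p b^p ∈ L (since p ≤ p ≤ 3p), with |w| = 2p ≥ p.
By the pumping lemma, w = xyz with |xy| ≤ p and y is nonempty.
Because |xy| ≤ p and w begins with p copies of a, we have y = a^k with 1 ≤ k ≤ p.
Pump with i = 2: xy^2z = a^{p+k} b^p. Now n = p+k > p = m, so the condition n ≤ m fails. Thus xy^2z ∉ L.
Contradiction. Therefore L is not regular.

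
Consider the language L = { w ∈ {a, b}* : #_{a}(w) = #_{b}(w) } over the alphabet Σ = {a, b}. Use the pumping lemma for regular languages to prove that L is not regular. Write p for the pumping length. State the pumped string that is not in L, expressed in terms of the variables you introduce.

a^{p+k} b^p

Toward a contradiction, assume L is regular with pumping length p.
Choose w = a^p b^p ∈ L with |w| = 2p ≥ p.
By the pumping lemma, w = xyz with |xy| ≤ p and |y| > 0.
Since the first p symbols of w are all a's and |xy| ≤ p, y lies entirely in the leading a-block: y = a^k for some k with 1 ≤ k ≤ p.
Pump with i = 2: xy^2z = a^{p+k} b^p has p+k occurrences of a but only p of b. Since k ≥ 1 the counts differ, so xy^2z ∉ L.
This contradicts the pumping lemma, so L is not regular.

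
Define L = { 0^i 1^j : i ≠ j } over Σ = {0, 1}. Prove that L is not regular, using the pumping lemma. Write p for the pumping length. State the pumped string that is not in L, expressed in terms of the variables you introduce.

0^{p+p!} 1^{p+p!}

Assume L is regular. Let p be the pumping length given by the pumping lemma.
Choose w = 0^p 1^{p+p!}. Since p ≠ p+p!, w ∈ L; and |w| ≥ p.
By the pumping lemma, w = xyz with |xy| ≤ p and |y| ≥ 1.
Because |xy| ≤ p and w begins with p copies of 0, we have y = 0^k with 1 ≤ k ≤ p.
Since 1 ≤ k ≤ p, k divides p!; set t = 1 + p!/k. Then xy^t z has p + (p!/k)·k = p + p! copies of 0. Now the 0-count equals the 1-count, so i ≠ j fails. So xy^t z = 0^{p+p!} 1^{p+p!} ∉ L.
This is a contradiction; hence L is not regular.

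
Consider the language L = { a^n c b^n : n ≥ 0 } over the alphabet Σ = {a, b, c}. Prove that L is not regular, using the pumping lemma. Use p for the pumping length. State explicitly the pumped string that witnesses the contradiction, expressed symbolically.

a^{p+k} c b^p

Toward a contradiction, assume L is regular with pumping length p.
Take w = a^p c b^p ∈ L with |w| = 2p+1 ≥ p.
By the pumping lemma, w = xyz with |xy| ≤ p and y is nonempty.
Since the first p symbols of w are all a's and |xy| ≤ p, y lies entirely in the leading a-block: y = a^k for some k with 1 ≤ k ≤ p.
Pump with i = 2: xy^2z = a^{p+k} c b^p, which would require p+k = p. But k ≥ 1, so xy^2z ∉ L.
Contradiction. Therefore L is not regular.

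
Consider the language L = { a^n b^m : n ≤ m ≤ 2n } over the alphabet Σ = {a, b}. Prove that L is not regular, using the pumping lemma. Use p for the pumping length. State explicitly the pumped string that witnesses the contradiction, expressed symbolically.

a^{p+k} b^p

Assume L is regular. Let p be the pumping length given by the pumping lemma.
Take w = a^p b^p ∈ L (since p ≤ p ≤ 2p), with |w| = 2p ≥ p.
By the pumping lemma, w = xyz with |xy| ≤ p and y is nonempty.
The first p characters of w are a's, so xy (and hence y) consists only of a's. Write y = a^k, 1 ≤ k ≤ p.
Pump with i = 2: xy^2z = a^{p+k} b^p. Now n = p+k > p = m, so the condition n ≤ m fails. Thus xy^2z ∉ L.
Contradiction. Therefore L is not regular.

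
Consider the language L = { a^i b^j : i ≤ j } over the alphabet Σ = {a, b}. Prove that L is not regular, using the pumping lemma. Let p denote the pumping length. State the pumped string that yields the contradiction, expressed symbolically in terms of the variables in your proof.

Suppose for contradiction that L is regular, and let p be the pumping length.
Choose w = a^p b^p ∈ L, with |w| = 2p ≥ p.
The pumping lemma gives a decomposition w = xyz where |xy| ≤ p and |y| > 0.
Because |xy| ≤ p and w begins with p copies of a, we have y = a^k with 1 ≤ k ≤ p.
Consider xy^2z = a^{p+k} b^p. Since k ≥ 1, the a-count p+k exceeds the b-count p, so i ≤ j fails; thus xy^2z ∉ L.
Contradiction. Therefore L is not regular.

a^{p+k} b^p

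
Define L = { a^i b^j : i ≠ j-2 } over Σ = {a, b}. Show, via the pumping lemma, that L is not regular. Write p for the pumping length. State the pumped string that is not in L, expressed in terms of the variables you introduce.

a^{p+p!} b^{p+p!+2}

Suppose for contradiction that L is regular, and let p be the pumping length.
Choose w = a^p b^{p+p!+2}. Since p ≠ (p+p!+2)-2 = p+p!, w ∈ L; and |w| ≥ p.
Write w = xyz as guaranteed by the lemma, with |xy| ≤ p and |y| ≥ 1.
Since the first p symbols of w are all a's and |xy| ≤ p, y lies entirely in the leading a-block: y = a^k for some k with 1 ≤ k ≤ p.
Since 1 ≤ k ≤ p, k divides p!; set t = 1 + p!/k. Then xy^t z has p + (p!/k)·k = p + p! copies of a. Now the a-count is p+p! and (b-count)-2 = (p+p!+2)-2 = p+p!, so i ≠ j-2 fails. So xy^t z = a^{p+p!} b^{p+p!+2} ∉ L.
This contradicts the pumping lemma, so L is not regular.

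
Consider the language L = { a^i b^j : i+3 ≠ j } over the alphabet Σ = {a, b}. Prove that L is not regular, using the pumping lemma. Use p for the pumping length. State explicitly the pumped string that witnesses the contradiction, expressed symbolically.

a^{p+p!} b^{p+p!+3}

Assume L is regular; let p be its pumping constant.
Choose w = a^p b^{p+p!+3}. Since p ≠ (p+p!+3)-3 = p+p!, w ∈ L; and |w| ≥ p.
Write w = xyz as guaranteed by the lemma, with |xy| ≤ p and |y| ≥ 1.
Since the first p symbols of w are all a's and |xy| ≤ p, y lies entirely in the leading a-block: y = a^k for some k with 1 ≤ k ≤ p.
Since 1 ≤ k ≤ p, k divides p!; set t = 1 + p!/k. Then xy^t z has p + (p!/k)·k = p + p! copies of a. Now the a-count is p+p! and (b-count)-3 = (p+p!+3)-3 = p+p!, so i+3 ≠ j fails. So xy^t z = a^{p+p!} b^{p+p!+3} ∉ L.
This is a contradiction; hence L is not regular.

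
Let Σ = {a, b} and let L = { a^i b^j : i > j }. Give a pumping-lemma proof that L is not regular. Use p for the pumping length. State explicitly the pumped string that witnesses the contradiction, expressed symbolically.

a^{p+1-k} b^p

Assume L is regular; let p be its pumping constant.
Choose w = a^{p+1} b^p ∈ L, with |w| = 2p+1 ≥ p.
The pumping lemma gives a decomposition w = xyz where |xy| ≤ p and |y| ≥ 1.
Because |xy| ≤ p and w begins with p copies of a, we have y = a^k with 1 ≤ k ≤ p.
Consider xy^0z = xz = a^{p+1-k} b^p. Since k ≥ 1, the a-count p+1-k is at most p, so i > j fails; thus xz ∉ L.
This is a contradiction; hence L is not regular.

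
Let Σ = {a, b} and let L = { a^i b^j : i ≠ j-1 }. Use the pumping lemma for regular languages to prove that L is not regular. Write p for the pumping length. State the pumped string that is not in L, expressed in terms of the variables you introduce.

a^{p+p!} b^{p+p!+1}

Suppose for contradiction that L is regular, and let p be the pumping length.
Choose w = a^p b^{p+p!+1}. Since p ≠ (p+p!+1)-1 = p+p!, w ∈ L; and |w| ≥ p.
Write w = xyz as guaranteed by the lemma, with |xy| ≤ p and |y| > 0.
The first p characters of w are a's, so xy (and hence y) consists only of a's. Write y = a^k, 1 ≤ k ≤ p.
Since 1 ≤ k ≤ p, k divides p!; set t = 1 + p!/k. Then xy^t z has p + (p!/k)·k = p + p! copies of a. Now the a-count is p+p! and (b-count)-1 = (p+p!+1)-1 = p+p!, so i ≠ j-1 fails. So xy^t z = a^{p+p!} b^{p+p!+1} ∉ L.
This is a contradiction; hence L is not regular.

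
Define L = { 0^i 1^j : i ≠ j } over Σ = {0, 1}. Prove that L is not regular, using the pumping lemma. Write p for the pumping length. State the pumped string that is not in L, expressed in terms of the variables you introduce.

0^{p+p!} 1^{p+p!}

Assume L is regular; let p be its pumping constant.
Choose w = 0^p 1^{p+p!}. Since p ≠ p+p!, w ∈ L; and |w| ≥ p.
The pumping lemma gives a decomposition w = xyz where |xy| ≤ p and |y| ≥ 1.
Because |xy| ≤ p and w begins with p copies of 0, we have y = 0^k with 1 ≤ k ≤ p.
Since 1 ≤ k ≤ p, k divides p!; set t = 1 + p!/k. Then xy^t z has p + (p!/k)·k = p + p! copies of 0. Now the 0-count equals the 1-count, so i ≠ j fails. So xy^t z = 0^{p+p!} 1^{p+p!} ∉ L.
This contradicts the pumping lemma, so L is not regular.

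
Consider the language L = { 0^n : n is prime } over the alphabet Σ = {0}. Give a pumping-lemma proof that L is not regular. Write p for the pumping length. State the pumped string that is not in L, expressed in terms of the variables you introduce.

0^{q(1+k)}

Assume L is regular. Let p be the pumping length given by the pumping lemma.
Let q be a prime with q ≥ p+2 (infinitely many primes exist), and take w = 0^q ∈ L with |w| = q ≥ p.
Write w = xyz as guaranteed by the lemma, with |xy| ≤ p and y is nonempty.
Then y = 0^k for some k with 1 ≤ k ≤ p.
Since 1 ≤ k ≤ p, |xz| = q-k. Pump with i = q+1: |xy^{q+1}z| = (q-k)+(q+1)k = q+qk = q(1+k), which is composite (both factors ≥ 2). So xy^{q+1}z = 0^{q(1+k)} ∉ L.
This is a contradiction; hence L is not regular.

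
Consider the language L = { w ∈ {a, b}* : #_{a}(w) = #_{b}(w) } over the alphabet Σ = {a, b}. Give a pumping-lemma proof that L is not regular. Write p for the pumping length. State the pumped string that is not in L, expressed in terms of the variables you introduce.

Suppose for contradiction that L is regular, and let p be the pumping length.
Choose w = a^p b^p ∈ L with |w| = 2p ≥ p.
By the pumping lemma, w = xyz with |xy| ≤ p and |y| > 0.
Since the first p symbols of w are all a's and |xy| ≤ p, y lies entirely in the leading a-block: y = a^k for some k with 1 ≤ k ≤ p.
Pump with i = 2: xy^2z = a^{p+k} b^p has p+k occurrences of a but only p of b. Since k ≥ 1 the counts differ, so xy^2z ∉ L.
This contradicts the pumping lemma, so L is not regular.

a^{p+k} b^p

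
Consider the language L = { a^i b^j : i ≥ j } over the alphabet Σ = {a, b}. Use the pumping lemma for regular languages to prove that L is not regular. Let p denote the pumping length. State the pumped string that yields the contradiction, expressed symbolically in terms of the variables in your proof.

Assume L is regular. Let p be the pumping length given by the pumping lemma.
Choose w = a^p b^p ∈ L, with |w| = 2p ≥ p.
The pumping lemma gives a decomposition w = xyz where |xy| ≤ p and |y| ≥ 1.
The first p characters of w are a's, so xy (and hence y) consists only of a's. Write y = a^k, 1 ≤ k ≤ p.
Consider xy^0z = xz = a^{p-k} b^p. Since k ≥ 1, the a-count p-k is less than p, so i ≥ j fails; thus xz ∉ L.
Contradiction. Therefore L is not regular.

a^{p-k} b^p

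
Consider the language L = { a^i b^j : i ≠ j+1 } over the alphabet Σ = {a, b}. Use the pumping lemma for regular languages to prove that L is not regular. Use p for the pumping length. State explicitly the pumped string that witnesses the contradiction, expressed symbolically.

Suppose for contradiction that L is regular, and let p be the pumping length.
Choose w = a^p b^{p+p!-1}. Since p ≠ (p+p!-1)+1 = p+p!, w ∈ L; and |w| ≥ p.
By the pumping lemma, w = xyz with |xy| ≤ p and y is nonempty.
The first p characters of w are a's, so xy (and hence y) consists only of a's. Write y = a^k, 1 ≤ k ≤ p.
Since 1 ≤ k ≤ p, k divides p!; set t = 1 + p!/k. Then xy^t z has p + (p!/k)·k = p + p! copies of a. Now the a-count is p+p! and (b-count)+1 = (p+p!-1)+1 = p+p!, so i ≠ j+1 fails. So xy^t z = a^{p+p!} b^{p+p!-1} ∉ L.
This is a contradiction; hence L is not regular.

a^{p+p!} b^{p+p!-1}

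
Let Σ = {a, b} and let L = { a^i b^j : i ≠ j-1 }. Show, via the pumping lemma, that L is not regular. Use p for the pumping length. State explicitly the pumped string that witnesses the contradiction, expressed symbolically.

Toward a contradiction, assume L is regular with pumping length p.
Choose w = a^p b^{p+p!+1}. Since p ≠ (p+p!+1)-1 = p+p!, w ∈ L; and |w| ≥ p.
Write w = xyz as guaranteed by the lemma, with |xy| ≤ p and |y| > 0.
The first p characters of w are a's, so xy (and hence y) consists only of a's. Write y = a^k, 1 ≤ k ≤ p.
Since 1 ≤ k ≤ p, k divides p!; set t = 1 + p!/k. Then xy^t z has p + (p!/k)·k = p + p! copies of a. Now the a-count is p+p! and (b-count)-1 = (p+p!+1)-1 = p+p!, so i ≠ j-1 fails. So xy^t z = a^{p+p!} b^{p+p!+1} ∉ L.
This is a contradiction; hence L is not regular.

a^{p+p!} b^{p+p!+1}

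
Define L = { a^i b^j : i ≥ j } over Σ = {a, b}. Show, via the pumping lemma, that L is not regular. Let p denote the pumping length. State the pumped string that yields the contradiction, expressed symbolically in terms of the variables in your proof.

Toward a contradiction, assume L is regular with pumping length p.
Choose w = a^p b^p ∈ L, with |w| = 2p ≥ p.
Write w = xyz as guaranteed by the lemma, with |xy| ≤ p and y is nonempty.
The first p characters of w are a's, so xy (and hence y) consists only of a's. Write y = a^k, 1 ≤ k ≤ p.
Consider xy^0z = xz = a^{p-k} b^p. Since k ≥ 1, the a-count p-k is less than p, so i ≥ j fails; thus xz ∉ L.
This is a contradiction; hence L is not regular.

a^{p-k} b^p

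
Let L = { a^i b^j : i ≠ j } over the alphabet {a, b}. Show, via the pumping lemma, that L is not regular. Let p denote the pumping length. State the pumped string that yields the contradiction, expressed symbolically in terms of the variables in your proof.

a^{p+p!} b^{p+p!}

Assume L is regular. Let p be the pumping length given by the pumping lemma.
Choose w = a^p b^{p+p!}. Since p ≠ p+p!, w ∈ L; and |w| ≥ p.
The pumping lemma gives a decomposition w = xyz where |xy| ≤ p and y is nonempty.
Because |xy| ≤ p and w begins with p copies of a, we have y = a^k with 1 ≤ k ≤ p.
Since 1 ≤ k ≤ p, k divides p!; set t = 1 + p!/k. Then xy^t z has p + (p!/k)·k = p + p! copies of a. Now the a-count equals the b-count, so i ≠ j fails. So xy^t z = a^{p+p!} b^{p+p!} ∉ L.
Contradiction. Therefore L is not regular.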